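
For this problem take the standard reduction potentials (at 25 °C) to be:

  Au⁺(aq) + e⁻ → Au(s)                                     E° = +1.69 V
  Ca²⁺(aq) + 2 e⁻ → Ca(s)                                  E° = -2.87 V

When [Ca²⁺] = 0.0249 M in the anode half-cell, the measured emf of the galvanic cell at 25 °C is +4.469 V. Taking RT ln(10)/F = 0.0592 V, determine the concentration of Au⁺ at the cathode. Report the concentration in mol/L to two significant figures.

0.0046 M

Au⁺/Au is the cathode, Ca²⁺/Ca the anode: E°cell = +4.56 V, n = 2.
Overall reaction: 2 Au⁺(aq) + Ca(s) → 2 Au(s) + Ca²⁺(aq); Q = [Ca²⁺]^1/[Au⁺]^2.
From E = E° − (0.0592/n) log Q: log Q = (E° − E)·n/0.0592 = (+4.56 − (+4.469))·2/0.0592 = 3.0743.
So 2·log[Au⁺] = 1·log(0.0249) − log Q = -1.6038 − (3.0743) = -4.6781; log[Au⁺] = -4.6781 / 2 = -2.3390; [Au⁺] = 10^(-2.3390) ≈ 0.0046 M.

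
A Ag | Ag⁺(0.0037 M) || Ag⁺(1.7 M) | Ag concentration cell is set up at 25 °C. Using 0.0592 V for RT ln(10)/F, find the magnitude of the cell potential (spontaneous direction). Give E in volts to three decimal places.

+0.158 V

For a concentration cell E°cell = 0. The 1.7 M side is the cathode (reduction is favoured where [Ag⁺] is higher).
With n = 1, E = −(0.0592/1) log([Ag⁺]ₐₙ/[Ag⁺]꜀ₐₜ) = −(0.0592/1) log(0.0037/1.7) = −(0.0592/1)(-2.662) = +0.158 V.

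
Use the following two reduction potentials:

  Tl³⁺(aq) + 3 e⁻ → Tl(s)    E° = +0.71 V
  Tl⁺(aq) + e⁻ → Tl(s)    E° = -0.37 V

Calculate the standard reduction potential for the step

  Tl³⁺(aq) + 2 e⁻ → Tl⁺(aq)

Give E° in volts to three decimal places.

+1.250 V

Sequential free energies add, so n₃E°₃ = n₁E°₁ + n₂E°₂.
With n₃ = 3, and the known step contributing 1×(-0.37) V, the unknown satisfies 2·E° = 3×(+0.71) − 1×(-0.37) = +2.500.
E° = +2.500 / 2 = +1.250 V.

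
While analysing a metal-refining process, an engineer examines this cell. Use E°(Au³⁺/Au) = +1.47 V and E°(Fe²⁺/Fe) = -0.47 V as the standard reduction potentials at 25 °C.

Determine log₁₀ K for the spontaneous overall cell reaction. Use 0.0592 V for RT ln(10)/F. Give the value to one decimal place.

Cathode: Au³⁺/Au; anode: Fe²⁺/Fe. E°cell = +1.94 V, n = 6.
log K = nE°cell / 0.0592 = (6)(+1.94) / 0.0592 = 196.6.

196.6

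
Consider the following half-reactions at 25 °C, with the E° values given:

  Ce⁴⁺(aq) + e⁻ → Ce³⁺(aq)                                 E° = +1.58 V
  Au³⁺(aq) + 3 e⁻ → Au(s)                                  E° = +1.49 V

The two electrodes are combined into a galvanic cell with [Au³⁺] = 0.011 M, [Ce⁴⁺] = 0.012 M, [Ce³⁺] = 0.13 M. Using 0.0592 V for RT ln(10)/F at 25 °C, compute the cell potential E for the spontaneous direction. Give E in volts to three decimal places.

+0.067 V

Ce⁴⁺/Ce³⁺ is the cathode (higher E°), Au³⁺/Au the anode: E°cell = +1.58 − (+1.49) = +0.09 V, n = 3.
Overall: 3 Ce⁴⁺(aq) + Au(s) → 3 Ce³⁺(aq) + Au³⁺(aq)
Q = [Ce³⁺]^3·[Au³⁺] / ([Ce⁴⁺]^3); log Q = 1.146.
E = E° − (0.0592/n) log Q = +0.09 − (0.0592/3)(1.146) = +0.067 V.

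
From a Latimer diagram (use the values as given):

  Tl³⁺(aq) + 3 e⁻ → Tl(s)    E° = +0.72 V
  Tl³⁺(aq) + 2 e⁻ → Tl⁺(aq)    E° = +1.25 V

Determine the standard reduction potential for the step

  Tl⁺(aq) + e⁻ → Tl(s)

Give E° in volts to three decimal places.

Sequential free energies add, so n₃E°₃ = n₁E°₁ + n₂E°₂.
With n₃ = 3, and the known step contributing 2×(+1.25) V, the unknown satisfies 1·E° = 3×(+0.72) − 2×(+1.25) = -0.340.
E° = -0.340 / 1 = -0.340 V.

-0.340 V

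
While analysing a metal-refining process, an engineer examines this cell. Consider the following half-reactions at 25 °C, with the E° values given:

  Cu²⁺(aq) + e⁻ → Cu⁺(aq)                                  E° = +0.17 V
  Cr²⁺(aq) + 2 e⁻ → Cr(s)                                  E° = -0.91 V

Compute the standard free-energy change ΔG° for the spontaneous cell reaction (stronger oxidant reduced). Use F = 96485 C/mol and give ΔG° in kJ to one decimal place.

-208.4 kJ

Cu²⁺/Cu⁺ (E° = +0.17 V) is the cathode; Cr²⁺/Cr (E° = -0.91 V) is the anode, so E°cell = +1.08 V.
Balancing electrons gives n = 2 (lcm of 1 and 2).
ΔG° = −nFE° = −(2)(96485)(+1.08) = -208,408 J = -208.4 kJ.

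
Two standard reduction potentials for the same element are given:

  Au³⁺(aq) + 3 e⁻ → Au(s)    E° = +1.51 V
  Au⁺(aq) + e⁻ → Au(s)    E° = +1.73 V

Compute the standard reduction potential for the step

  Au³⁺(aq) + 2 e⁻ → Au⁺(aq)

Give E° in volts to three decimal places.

Sequential free energies add, so n₃E°₃ = n₁E°₁ + n₂E°₂.
With n₃ = 3, and the known step contributing 1×(+1.73) V, the unknown satisfies 2·E° = 3×(+1.51) − 1×(+1.73) = +2.800.
E° = +2.800 / 2 = +1.400 V.

+1.400 V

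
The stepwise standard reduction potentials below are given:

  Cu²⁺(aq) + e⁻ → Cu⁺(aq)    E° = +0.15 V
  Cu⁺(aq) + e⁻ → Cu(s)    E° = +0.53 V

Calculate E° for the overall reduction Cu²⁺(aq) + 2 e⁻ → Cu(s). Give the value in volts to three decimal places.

Adding the free-energy changes (−nFE°) of the two steps gives −n₃FE°₃ = −n₁FE°₁ − n₂FE°₂.
E°₃ = (1×+0.15 + 1×+0.53) / 2 = (+0.680) / 2 = +0.340 V.

+0.340 V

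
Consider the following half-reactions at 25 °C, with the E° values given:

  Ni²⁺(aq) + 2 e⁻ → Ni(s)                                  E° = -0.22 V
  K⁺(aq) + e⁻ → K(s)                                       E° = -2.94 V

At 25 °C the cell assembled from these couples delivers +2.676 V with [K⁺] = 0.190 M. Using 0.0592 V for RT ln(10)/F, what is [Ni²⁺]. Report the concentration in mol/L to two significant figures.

Ni²⁺/Ni is the cathode, K⁺/K the anode: E°cell = +2.72 V, n = 2.
Overall reaction: Ni²⁺(aq) + 2 K(s) → Ni(s) + 2 K⁺(aq); Q = [K⁺]^2/[Ni²⁺]^1.
From E = E° − (0.0592/n) log Q: log Q = (E° − E)·n/0.0592 = (+2.72 − (+2.676))·2/0.0592 = 1.4865.
So 1·log[Ni²⁺] = 2·log(0.19) − log Q = -1.4425 − (1.4865) = -2.9290; [Ni²⁺] = 10^(-2.9290) ≈ 0.0012 M.

0.0012 M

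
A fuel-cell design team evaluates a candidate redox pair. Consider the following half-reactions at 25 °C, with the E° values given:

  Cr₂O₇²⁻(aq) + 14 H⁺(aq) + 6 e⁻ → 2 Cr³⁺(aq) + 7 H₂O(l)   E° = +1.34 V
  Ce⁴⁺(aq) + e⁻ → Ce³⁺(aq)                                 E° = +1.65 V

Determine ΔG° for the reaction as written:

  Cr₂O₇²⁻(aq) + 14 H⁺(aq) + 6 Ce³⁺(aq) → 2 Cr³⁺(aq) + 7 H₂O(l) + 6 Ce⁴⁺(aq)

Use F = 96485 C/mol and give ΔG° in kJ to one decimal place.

+179.5 kJ

As written, Cr₂O₇²⁻/Cr³⁺ is reduced (cathode) and Ce⁴⁺/Ce³⁺ is oxidised (anode), so E°cell = (+1.34) − (+1.65) = -0.31 V.
Balancing electrons gives n = 6.
ΔG° = −nFE° = −(6)(96485)(-0.31) = 179,462 J = +179.5 kJ.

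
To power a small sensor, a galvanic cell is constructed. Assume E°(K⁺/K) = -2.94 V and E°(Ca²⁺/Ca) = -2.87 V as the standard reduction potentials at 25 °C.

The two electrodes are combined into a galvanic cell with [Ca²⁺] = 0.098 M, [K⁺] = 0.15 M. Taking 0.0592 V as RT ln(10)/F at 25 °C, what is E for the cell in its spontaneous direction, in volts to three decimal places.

Ca²⁺/Ca is the cathode (higher E°), K⁺/K the anode: E°cell = -2.87 − (-2.94) = +0.07 V, n = 2.
Overall: Ca²⁺(aq) + 2 K(s) → Ca(s) + 2 K⁺(aq)
Q = [K⁺]^2 / ([Ca²⁺]); log Q = -0.639.
E = E° − (0.0592/n) log Q = +0.07 − (0.0592/2)(-0.639) = +0.089 V.

+0.089 V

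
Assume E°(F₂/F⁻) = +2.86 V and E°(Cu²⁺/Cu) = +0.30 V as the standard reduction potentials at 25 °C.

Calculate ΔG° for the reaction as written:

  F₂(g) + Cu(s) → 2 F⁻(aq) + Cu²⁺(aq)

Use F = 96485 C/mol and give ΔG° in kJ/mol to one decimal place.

As written, F₂/F⁻ is reduced (cathode) and Cu²⁺/Cu is oxidised (anode), so E°cell = (+2.86) − (+0.30) = +2.56 V.
Balancing electrons gives n = 2.
ΔG° = −nFE° = −(2)(96485)(+2.56) = -494,003 J = -494.0 kJ/mol.

-494.0 kJ/mol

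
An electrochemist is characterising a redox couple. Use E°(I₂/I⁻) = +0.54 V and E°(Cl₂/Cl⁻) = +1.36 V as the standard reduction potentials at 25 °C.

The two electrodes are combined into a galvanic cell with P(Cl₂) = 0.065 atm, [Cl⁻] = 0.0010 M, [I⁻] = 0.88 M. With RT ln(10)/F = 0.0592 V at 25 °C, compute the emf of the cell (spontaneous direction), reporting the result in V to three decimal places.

Cl₂/Cl⁻ is the cathode (higher E°), I₂/I⁻ the anode: E°cell = +1.36 − (+0.54) = +0.82 V, n = 2.
Overall: Cl₂(g) + 2 I⁻(aq) → 2 Cl⁻(aq) + I₂(s)
Q = [Cl⁻]^2 / (P(Cl₂)·[I⁻]^2); log Q = -4.702.
E = E° − (0.0592/n) log Q = +0.82 − (0.0592/2)(-4.702) = +0.959 V.

+0.959 V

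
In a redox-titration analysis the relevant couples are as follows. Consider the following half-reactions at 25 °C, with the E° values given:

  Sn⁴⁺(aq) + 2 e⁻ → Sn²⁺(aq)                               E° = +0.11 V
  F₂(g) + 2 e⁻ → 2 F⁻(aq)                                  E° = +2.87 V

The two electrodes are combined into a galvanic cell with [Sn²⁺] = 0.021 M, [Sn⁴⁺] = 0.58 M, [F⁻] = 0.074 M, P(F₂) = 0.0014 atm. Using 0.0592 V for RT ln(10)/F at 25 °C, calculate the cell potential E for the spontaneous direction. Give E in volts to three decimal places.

F₂/F⁻ is the cathode (higher E°), Sn⁴⁺/Sn²⁺ the anode: E°cell = +2.87 − (+0.11) = +2.76 V, n = 2.
Overall: F₂(g) + Sn²⁺(aq) → 2 F⁻(aq) + Sn⁴⁺(aq)
Q = [F⁻]^2·[Sn⁴⁺] / (P(F₂)·[Sn²⁺]); log Q = 2.034.
E = E° − (0.0592/n) log Q = +2.76 − (0.0592/2)(2.034) = +2.700 V.

+2.700 V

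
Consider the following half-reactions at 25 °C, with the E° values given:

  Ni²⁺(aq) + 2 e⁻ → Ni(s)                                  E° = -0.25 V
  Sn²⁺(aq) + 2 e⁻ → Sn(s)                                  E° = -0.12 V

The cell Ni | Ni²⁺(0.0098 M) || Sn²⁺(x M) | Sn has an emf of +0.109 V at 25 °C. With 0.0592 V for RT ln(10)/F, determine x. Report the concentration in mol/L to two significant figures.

Sn²⁺/Sn is the cathode, Ni²⁺/Ni the anode: E°cell = +0.13 V, n = 2.
Overall reaction: Sn²⁺(aq) + Ni(s) → Sn(s) + Ni²⁺(aq); Q = [Ni²⁺]^1/[Sn²⁺]^1.
From E = E° − (0.0592/n) log Q: log Q = (E° − E)·n/0.0592 = (+0.13 − (+0.109))·2/0.0592 = 0.7095.
So 1·log[Sn²⁺] = 1·log(0.0098) − log Q = -2.0088 − (0.7095) = -2.7183; [Sn²⁺] = 10^(-2.7183) ≈ 0.0019 M.

0.0019 M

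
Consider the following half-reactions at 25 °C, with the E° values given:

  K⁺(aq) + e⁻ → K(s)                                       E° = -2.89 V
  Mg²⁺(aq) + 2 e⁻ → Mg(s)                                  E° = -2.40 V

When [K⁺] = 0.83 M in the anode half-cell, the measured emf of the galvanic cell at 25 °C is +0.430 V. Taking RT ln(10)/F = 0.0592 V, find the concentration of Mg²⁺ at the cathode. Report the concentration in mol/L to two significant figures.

0.0065 M

Mg²⁺/Mg is the cathode, K⁺/K the anode: E°cell = +0.49 V, n = 2.
Overall reaction: Mg²⁺(aq) + 2 K(s) → Mg(s) + 2 K⁺(aq); Q = [K⁺]^2/[Mg²⁺]^1.
From E = E° − (0.0592/n) log Q: log Q = (E° − E)·n/0.0592 = (+0.49 − (+0.430))·2/0.0592 = 2.0270.
So 1·log[Mg²⁺] = 2·log(0.83) − log Q = -0.1618 − (2.0270) = -2.1888; [Mg²⁺] = 10^(-2.1888) ≈ 0.0065 M.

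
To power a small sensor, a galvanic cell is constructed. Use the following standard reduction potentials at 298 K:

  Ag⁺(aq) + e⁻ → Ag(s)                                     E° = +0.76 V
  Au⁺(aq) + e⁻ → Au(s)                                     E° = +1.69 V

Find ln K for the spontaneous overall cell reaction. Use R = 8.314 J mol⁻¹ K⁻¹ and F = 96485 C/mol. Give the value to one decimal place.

Cathode: Au⁺/Au; anode: Ag⁺/Ag. E°cell = (+1.69) − (+0.76) = +0.93 V, with n = 1.
ΔG° = −nFE° = −RT ln K, so ln K = nFE°/(RT) = (1)(96485)(+0.93) / ((8.314)(298)) = 36.217.

36.2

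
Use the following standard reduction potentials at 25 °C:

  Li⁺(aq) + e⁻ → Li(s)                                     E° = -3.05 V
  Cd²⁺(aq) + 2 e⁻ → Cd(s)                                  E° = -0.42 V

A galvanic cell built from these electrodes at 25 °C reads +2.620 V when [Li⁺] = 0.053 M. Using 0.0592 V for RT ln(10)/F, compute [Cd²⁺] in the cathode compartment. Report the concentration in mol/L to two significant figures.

Cd²⁺/Cd is the cathode, Li⁺/Li the anode: E°cell = +2.63 V, n = 2.
Overall reaction: Cd²⁺(aq) + 2 Li(s) → Cd(s) + 2 Li⁺(aq); Q = [Li⁺]^2/[Cd²⁺]^1.
From E = E° − (0.0592/n) log Q: log Q = (E° − E)·n/0.0592 = (+2.63 − (+2.620))·2/0.0592 = 0.3378.
So 1·log[Cd²⁺] = 2·log(0.053) − log Q = -2.5514 − (0.3378) = -2.8892; [Cd²⁺] = 10^(-2.8892) ≈ 0.0013 M.

0.0013 M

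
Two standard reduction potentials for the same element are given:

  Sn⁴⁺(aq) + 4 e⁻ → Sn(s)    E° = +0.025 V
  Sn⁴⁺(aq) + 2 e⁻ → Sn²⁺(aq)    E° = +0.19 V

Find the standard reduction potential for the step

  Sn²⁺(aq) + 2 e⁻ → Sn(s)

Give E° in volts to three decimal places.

-0.140 V

Sequential free energies add, so n₃E°₃ = n₁E°₁ + n₂E°₂.
With n₃ = 4, and the known step contributing 2×(+0.19) V, the unknown satisfies 2·E° = 4×(+0.025) − 2×(+0.19) = -0.280.
E° = -0.280 / 2 = -0.140 V.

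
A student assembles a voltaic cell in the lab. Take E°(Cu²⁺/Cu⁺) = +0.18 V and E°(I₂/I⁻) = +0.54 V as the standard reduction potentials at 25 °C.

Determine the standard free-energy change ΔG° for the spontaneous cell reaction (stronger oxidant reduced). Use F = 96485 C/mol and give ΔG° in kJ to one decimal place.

-69.5 kJ

I₂/I⁻ (E° = +0.54 V) is the cathode; Cu²⁺/Cu⁺ (E° = +0.18 V) is the anode, so E°cell = +0.36 V.
Balancing electrons gives n = 2 (lcm of 2 and 1).
ΔG° = −nFE° = −(2)(96485)(+0.36) = -69,469 J = -69.5 kJ.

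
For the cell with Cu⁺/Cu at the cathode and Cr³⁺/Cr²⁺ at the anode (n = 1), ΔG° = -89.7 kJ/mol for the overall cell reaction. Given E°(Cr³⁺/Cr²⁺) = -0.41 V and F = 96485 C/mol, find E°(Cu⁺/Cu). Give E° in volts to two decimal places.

+0.52 V

E°cell = −ΔG°/(nF) = −(-89.7×10³)/((1)(96485)) = +0.930 V.
Since Cu⁺/Cu is the cathode and Cr³⁺/Cr²⁺ the anode, E°cell = E°(Cu⁺/Cu) − E°(Cr³⁺/Cr²⁺).
So E°(Cu⁺/Cu) = E°cell + E°(Cr³⁺/Cr²⁺) = +0.930 + (-0.41) = +0.52 V.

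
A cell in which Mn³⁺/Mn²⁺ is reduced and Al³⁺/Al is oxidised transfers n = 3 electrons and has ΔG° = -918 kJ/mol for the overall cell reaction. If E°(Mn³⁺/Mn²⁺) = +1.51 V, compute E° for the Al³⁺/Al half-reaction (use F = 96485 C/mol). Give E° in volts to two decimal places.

-1.66 V

E°cell = −ΔG°/(nF) = −(-918×10³)/((3)(96485)) = +3.171 V.
Since Mn³⁺/Mn²⁺ is the cathode and Al³⁺/Al the anode, E°cell = E°(Mn³⁺/Mn²⁺) − E°(Al³⁺/Al).
So E°(Al³⁺/Al) = E°(Mn³⁺/Mn²⁺) − E°cell = (+1.51) − (+3.171) = -1.66 V.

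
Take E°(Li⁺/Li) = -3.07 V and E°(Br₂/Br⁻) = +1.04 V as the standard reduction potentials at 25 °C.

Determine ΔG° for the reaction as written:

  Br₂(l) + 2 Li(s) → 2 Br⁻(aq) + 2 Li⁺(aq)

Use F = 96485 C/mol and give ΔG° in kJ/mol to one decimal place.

-793.1 kJ/mol

As written, Br₂/Br⁻ is reduced (cathode) and Li⁺/Li is oxidised (anode), so E°cell = (+1.04) − (-3.07) = +4.11 V.
Balancing electrons gives n = 2.
ΔG° = −nFE° = −(2)(96485)(+4.11) = -793,107 J = -793.1 kJ/mol.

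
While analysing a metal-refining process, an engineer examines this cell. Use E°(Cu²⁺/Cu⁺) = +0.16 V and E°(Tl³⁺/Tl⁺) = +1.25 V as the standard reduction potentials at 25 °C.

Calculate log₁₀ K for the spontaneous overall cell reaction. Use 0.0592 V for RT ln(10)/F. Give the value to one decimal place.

36.8

Cathode: Tl³⁺/Tl⁺; anode: Cu²⁺/Cu⁺. E°cell = +1.09 V, n = 2.
log K = nE°cell / 0.0592 = (2)(+1.09) / 0.0592 = 36.8.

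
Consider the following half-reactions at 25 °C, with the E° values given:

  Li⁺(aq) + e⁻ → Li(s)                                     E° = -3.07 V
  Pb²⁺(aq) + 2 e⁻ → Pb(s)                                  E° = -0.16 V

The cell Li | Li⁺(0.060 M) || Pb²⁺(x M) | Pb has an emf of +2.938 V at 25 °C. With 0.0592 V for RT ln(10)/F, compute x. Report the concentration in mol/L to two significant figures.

0.032 M

Pb²⁺/Pb is the cathode, Li⁺/Li the anode: E°cell = +2.91 V, n = 2.
Overall reaction: Pb²⁺(aq) + 2 Li(s) → Pb(s) + 2 Li⁺(aq); Q = [Li⁺]^2/[Pb²⁺]^1.
From E = E° − (0.0592/n) log Q: log Q = (E° − E)·n/0.0592 = (+2.91 − (+2.938))·2/0.0592 = -0.9459.
So 1·log[Pb²⁺] = 2·log(0.06) − log Q = -2.4437 − (-0.9459) = -1.4978; [Pb²⁺] = 10^(-1.4978) ≈ 0.032 M.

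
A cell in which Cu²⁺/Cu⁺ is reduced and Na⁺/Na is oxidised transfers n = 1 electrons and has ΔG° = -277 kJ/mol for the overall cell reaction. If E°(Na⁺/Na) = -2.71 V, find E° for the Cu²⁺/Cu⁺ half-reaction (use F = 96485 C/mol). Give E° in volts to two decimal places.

+0.16 V

E°cell = −ΔG°/(nF) = −(-277×10³)/((1)(96485)) = +2.871 V.
Since Cu²⁺/Cu⁺ is the cathode and Na⁺/Na the anode, E°cell = E°(Cu²⁺/Cu⁺) − E°(Na⁺/Na).
So E°(Cu²⁺/Cu⁺) = E°cell + E°(Na⁺/Na) = +2.871 + (-2.71) = +0.16 V.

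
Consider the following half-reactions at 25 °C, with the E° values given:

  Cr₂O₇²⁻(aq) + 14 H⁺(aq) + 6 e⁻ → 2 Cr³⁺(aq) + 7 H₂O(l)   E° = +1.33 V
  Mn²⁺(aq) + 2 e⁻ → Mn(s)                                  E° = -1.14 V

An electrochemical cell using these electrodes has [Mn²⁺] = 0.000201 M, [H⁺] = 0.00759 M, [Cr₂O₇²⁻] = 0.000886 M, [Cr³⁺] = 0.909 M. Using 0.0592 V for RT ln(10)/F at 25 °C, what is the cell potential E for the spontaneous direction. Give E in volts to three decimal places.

+2.257 V

Cr₂O₇²⁻/Cr³⁺ is the cathode (higher E°), Mn²⁺/Mn the anode: E°cell = +1.33 − (-1.14) = +2.47 V, n = 6.
Overall: Cr₂O₇²⁻(aq) + 14 H⁺(aq) + 3 Mn(s) → 2 Cr³⁺(aq) + 7 H₂O(l) + 3 Mn²⁺(aq)
Q = [Cr³⁺]^2·[Mn²⁺]^3 / ([Cr₂O₇²⁻]·[H⁺]^14); log Q = 21.556.
E = E° − (0.0592/n) log Q = +2.47 − (0.0592/6)(21.556) = +2.257 V.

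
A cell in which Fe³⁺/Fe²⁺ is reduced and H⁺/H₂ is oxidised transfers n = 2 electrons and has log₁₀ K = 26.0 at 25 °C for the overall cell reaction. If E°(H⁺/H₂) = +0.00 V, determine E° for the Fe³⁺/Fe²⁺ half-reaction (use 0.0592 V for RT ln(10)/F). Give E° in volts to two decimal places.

+0.77 V

E°cell = (0.0592/n)·log K = (0.0592/2)(26.0) = +0.770 V.
Since Fe³⁺/Fe²⁺ is the cathode and H⁺/H₂ the anode, E°cell = E°(Fe³⁺/Fe²⁺) − E°(H⁺/H₂).
So E°(Fe³⁺/Fe²⁺) = E°cell + E°(H⁺/H₂) = +0.770 + (+0.00) = +0.77 V.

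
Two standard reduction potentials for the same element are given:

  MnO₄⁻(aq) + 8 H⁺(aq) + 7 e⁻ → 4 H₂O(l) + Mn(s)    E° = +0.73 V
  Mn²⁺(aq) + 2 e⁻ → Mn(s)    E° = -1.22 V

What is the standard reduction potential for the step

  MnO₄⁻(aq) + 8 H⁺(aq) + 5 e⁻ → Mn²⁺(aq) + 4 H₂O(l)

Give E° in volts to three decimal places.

Sequential free energies add, so n₃E°₃ = n₁E°₁ + n₂E°₂.
With n₃ = 7, and the known step contributing 2×(-1.22) V, the unknown satisfies 5·E° = 7×(+0.73) − 2×(-1.22) = +7.550.
E° = +7.550 / 5 = +1.510 V.

+1.510 V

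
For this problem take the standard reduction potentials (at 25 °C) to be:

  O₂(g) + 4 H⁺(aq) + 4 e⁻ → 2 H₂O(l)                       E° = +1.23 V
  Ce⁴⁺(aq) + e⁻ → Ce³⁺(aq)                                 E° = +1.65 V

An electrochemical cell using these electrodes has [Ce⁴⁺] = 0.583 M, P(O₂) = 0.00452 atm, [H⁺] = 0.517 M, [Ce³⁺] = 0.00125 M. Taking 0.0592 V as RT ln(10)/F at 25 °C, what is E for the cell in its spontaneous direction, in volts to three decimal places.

+0.630 V

Ce⁴⁺/Ce³⁺ is the cathode (higher E°), O₂/H₂O the anode: E°cell = +1.65 − (+1.23) = +0.42 V, n = 4.
Overall: 4 Ce⁴⁺(aq) + 2 H₂O(l) → 4 Ce³⁺(aq) + O₂(g) + 4 H⁺(aq)
Q = [Ce³⁺]^4·P(O₂)·[H⁺]^4 / ([Ce⁴⁺]^4); log Q = -14.166.
E = E° − (0.0592/n) log Q = +0.42 − (0.0592/4)(-14.166) = +0.630 V.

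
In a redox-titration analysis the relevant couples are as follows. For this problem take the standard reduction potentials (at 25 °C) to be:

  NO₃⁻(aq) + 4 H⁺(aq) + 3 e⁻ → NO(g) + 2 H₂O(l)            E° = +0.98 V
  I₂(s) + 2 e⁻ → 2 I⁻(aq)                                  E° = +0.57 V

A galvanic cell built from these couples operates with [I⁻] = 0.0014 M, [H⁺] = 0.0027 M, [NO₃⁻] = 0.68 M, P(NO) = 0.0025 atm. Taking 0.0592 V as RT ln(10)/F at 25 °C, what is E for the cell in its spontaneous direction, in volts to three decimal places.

NO₃⁻/NO is the cathode (higher E°), I₂/I⁻ the anode: E°cell = +0.98 − (+0.57) = +0.41 V, n = 6.
Overall: 2 NO₃⁻(aq) + 8 H⁺(aq) + 6 I⁻(aq) → 2 NO(g) + 4 H₂O(l) + 3 I₂(s)
Q = P(NO)^2 / ([NO₃⁻]^2·[H⁺]^8·[I⁻]^6); log Q = 32.803.
E = E° − (0.0592/n) log Q = +0.41 − (0.0592/6)(32.803) = +0.086 V.

+0.086 V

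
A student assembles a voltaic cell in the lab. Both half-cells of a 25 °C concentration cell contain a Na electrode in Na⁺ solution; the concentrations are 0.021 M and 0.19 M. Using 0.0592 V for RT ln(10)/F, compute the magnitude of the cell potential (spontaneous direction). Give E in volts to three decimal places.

+0.057 V

For a concentration cell E°cell = 0. The 0.19 M side is the cathode (reduction is favoured where [Na⁺] is higher).
With n = 1, E = −(0.0592/1) log([Na⁺]ₐₙ/[Na⁺]꜀ₐₜ) = −(0.0592/1) log(0.021/0.19) = −(0.0592/1)(-0.957) = +0.057 V.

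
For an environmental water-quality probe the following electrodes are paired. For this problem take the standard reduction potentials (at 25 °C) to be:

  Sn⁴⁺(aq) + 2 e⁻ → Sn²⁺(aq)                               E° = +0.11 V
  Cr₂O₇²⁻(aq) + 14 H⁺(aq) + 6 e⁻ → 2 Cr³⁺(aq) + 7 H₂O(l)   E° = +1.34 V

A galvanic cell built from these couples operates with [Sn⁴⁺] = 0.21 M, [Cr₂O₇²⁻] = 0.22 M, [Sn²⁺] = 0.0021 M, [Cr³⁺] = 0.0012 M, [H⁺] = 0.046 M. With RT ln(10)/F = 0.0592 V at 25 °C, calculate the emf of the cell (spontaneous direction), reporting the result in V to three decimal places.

Cr₂O₇²⁻/Cr³⁺ is the cathode (higher E°), Sn⁴⁺/Sn²⁺ the anode: E°cell = +1.34 − (+0.11) = +1.23 V, n = 6.
Overall: Cr₂O₇²⁻(aq) + 14 H⁺(aq) + 3 Sn²⁺(aq) → 2 Cr³⁺(aq) + 7 H₂O(l) + 3 Sn⁴⁺(aq)
Q = [Cr³⁺]^2·[Sn⁴⁺]^3 / ([Cr₂O₇²⁻]·[H⁺]^14·[Sn²⁺]^3); log Q = 19.537.
E = E° − (0.0592/n) log Q = +1.23 − (0.0592/6)(19.537) = +1.037 V.

+1.037 V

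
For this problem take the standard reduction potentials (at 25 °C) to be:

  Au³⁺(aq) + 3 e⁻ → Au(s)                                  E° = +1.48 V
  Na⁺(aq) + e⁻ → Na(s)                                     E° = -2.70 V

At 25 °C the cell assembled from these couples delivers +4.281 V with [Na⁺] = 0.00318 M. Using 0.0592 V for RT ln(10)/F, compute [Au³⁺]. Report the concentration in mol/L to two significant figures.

0.0042 M

Au³⁺/Au is the cathode, Na⁺/Na the anode: E°cell = +4.18 V, n = 3.
Overall reaction: Au³⁺(aq) + 3 Na(s) → Au(s) + 3 Na⁺(aq); Q = [Na⁺]^3/[Au³⁺]^1.
From E = E° − (0.0592/n) log Q: log Q = (E° − E)·n/0.0592 = (+4.18 − (+4.281))·3/0.0592 = -5.1182.
So 1·log[Au³⁺] = 3·log(0.00318) − log Q = -7.4927 − (-5.1182) = -2.3745; [Au³⁺] = 10^(-2.3745) ≈ 0.0042 M.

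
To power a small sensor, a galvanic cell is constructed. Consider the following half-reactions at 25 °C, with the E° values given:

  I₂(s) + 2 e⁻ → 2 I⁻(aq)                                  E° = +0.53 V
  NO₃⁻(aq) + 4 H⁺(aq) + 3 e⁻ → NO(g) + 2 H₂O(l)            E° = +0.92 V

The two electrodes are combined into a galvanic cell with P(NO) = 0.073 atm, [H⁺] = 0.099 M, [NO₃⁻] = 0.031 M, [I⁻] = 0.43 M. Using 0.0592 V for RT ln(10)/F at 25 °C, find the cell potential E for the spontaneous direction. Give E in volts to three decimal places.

NO₃⁻/NO is the cathode (higher E°), I₂/I⁻ the anode: E°cell = +0.92 − (+0.53) = +0.39 V, n = 6.
Overall: 2 NO₃⁻(aq) + 8 H⁺(aq) + 6 I⁻(aq) → 2 NO(g) + 4 H₂O(l) + 3 I₂(s)
Q = P(NO)^2 / ([NO₃⁻]^2·[H⁺]^8·[I⁻]^6); log Q = 10.978.
E = E° − (0.0592/n) log Q = +0.39 − (0.0592/6)(10.978) = +0.282 V.

+0.282 V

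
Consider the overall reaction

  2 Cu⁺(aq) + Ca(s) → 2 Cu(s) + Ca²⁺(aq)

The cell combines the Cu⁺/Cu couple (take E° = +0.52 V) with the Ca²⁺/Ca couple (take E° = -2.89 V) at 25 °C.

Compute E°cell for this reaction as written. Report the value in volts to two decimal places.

The Cu⁺/Cu couple has the higher reduction potential, so it is the cathode; Ca²⁺/Ca is oxidised at the anode.
E°cell = E°(cathode) − E°(anode) = (+0.52) − (-2.89) = +3.41 V.

+3.41 V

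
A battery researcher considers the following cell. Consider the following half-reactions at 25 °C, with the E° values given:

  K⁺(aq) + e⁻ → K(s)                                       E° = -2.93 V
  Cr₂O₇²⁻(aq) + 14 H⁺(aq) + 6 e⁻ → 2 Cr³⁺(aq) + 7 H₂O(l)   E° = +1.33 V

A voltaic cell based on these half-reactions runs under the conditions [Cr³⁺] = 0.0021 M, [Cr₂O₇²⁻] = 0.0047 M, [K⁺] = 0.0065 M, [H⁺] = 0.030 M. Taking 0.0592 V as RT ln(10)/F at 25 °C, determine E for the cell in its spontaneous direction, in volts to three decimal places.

Cr₂O₇²⁻/Cr³⁺ is the cathode (higher E°), K⁺/K the anode: E°cell = +1.33 − (-2.93) = +4.26 V, n = 6.
Overall: Cr₂O₇²⁻(aq) + 14 H⁺(aq) + 6 K(s) → 2 Cr³⁺(aq) + 7 H₂O(l) + 6 K⁺(aq)
Q = [Cr³⁺]^2·[K⁺]^6 / ([Cr₂O₇²⁻]·[H⁺]^14); log Q = 5.170.
E = E° − (0.0592/n) log Q = +4.26 − (0.0592/6)(5.170) = +4.209 V.

+4.209 V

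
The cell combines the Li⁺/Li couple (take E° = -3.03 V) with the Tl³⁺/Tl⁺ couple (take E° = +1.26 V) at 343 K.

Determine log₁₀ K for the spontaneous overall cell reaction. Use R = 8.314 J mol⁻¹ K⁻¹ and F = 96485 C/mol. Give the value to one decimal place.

126.1

Cathode: Tl³⁺/Tl⁺; anode: Li⁺/Li. E°cell = (+1.26) − (-3.03) = +4.29 V, with n = 2.
ΔG° = −nFE° = −RT ln K, so ln K = nFE°/(RT) = (2)(96485)(+4.29) / ((8.314)(343)) = 290.297.
log₁₀ K = 290.297 / ln 10 = 126.1.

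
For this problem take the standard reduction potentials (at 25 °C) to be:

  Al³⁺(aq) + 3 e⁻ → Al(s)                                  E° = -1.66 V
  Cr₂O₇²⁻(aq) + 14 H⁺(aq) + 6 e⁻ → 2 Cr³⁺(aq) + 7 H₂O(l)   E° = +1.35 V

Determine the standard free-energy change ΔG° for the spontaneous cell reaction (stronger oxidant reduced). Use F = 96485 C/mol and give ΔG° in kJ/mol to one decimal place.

-1742.5 kJ/mol

Cr₂O₇²⁻/Cr³⁺ (E° = +1.35 V) is the cathode; Al³⁺/Al (E° = -1.66 V) is the anode, so E°cell = +3.01 V.
Balancing electrons gives n = 6 (lcm of 6 and 3).
ΔG° = −nFE° = −(6)(96485)(+3.01) = -1,742,519 J = -1742.5 kJ/mol.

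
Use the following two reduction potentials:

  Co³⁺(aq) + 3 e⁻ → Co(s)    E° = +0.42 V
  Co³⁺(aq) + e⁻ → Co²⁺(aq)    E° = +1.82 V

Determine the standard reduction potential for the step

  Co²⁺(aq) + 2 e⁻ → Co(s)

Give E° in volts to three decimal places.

Sequential free energies add, so n₃E°₃ = n₁E°₁ + n₂E°₂.
With n₃ = 3, and the known step contributing 1×(+1.82) V, the unknown satisfies 2·E° = 3×(+0.42) − 1×(+1.82) = -0.560.
E° = -0.560 / 2 = -0.280 V.

-0.280 V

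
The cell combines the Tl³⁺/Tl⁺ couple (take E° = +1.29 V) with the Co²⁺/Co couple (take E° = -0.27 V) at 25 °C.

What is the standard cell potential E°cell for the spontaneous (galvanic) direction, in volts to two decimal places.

The Tl³⁺/Tl⁺ couple has the higher reduction potential, so it is the cathode; Co²⁺/Co is oxidised at the anode.
E°cell = E°(cathode) − E°(anode) = (+1.29) − (-0.27) = +1.56 V.
Since E°cell > 0, the reaction is spontaneous under standard conditions.

+1.56 V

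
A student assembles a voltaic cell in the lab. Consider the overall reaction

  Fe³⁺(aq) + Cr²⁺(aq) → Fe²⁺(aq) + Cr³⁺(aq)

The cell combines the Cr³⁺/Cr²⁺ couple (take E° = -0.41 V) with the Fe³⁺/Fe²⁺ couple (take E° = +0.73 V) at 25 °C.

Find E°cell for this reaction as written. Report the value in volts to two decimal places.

+1.14 V

The Fe³⁺/Fe²⁺ couple has the higher reduction potential, so it is the cathode; Cr³⁺/Cr²⁺ is oxidised at the anode.
E°cell = E°(cathode) − E°(anode) = (+0.73) − (-0.41) = +1.14 V.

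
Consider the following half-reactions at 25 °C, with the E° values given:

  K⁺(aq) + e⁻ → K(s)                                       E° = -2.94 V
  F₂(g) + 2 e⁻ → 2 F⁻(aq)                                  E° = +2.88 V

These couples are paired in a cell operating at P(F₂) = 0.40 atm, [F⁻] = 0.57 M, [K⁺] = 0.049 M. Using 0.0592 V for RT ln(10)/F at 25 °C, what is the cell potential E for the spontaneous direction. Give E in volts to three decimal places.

+5.900 V

F₂/F⁻ is the cathode (higher E°), K⁺/K the anode: E°cell = +2.88 − (-2.94) = +5.82 V, n = 2.
Overall: F₂(g) + 2 K(s) → 2 F⁻(aq) + 2 K⁺(aq)
Q = [F⁻]^2·[K⁺]^2 / (P(F₂)); log Q = -2.710.
E = E° − (0.0592/n) log Q = +5.82 − (0.0592/2)(-2.710) = +5.900 V.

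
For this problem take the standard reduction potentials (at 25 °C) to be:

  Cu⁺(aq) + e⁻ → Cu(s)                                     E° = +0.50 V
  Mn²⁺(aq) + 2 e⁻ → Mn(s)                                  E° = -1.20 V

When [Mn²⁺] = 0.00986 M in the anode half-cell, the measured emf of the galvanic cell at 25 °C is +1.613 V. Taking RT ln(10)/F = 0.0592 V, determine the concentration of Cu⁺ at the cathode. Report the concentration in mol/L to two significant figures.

Cu⁺/Cu is the cathode, Mn²⁺/Mn the anode: E°cell = +1.70 V, n = 2.
Overall reaction: 2 Cu⁺(aq) + Mn(s) → 2 Cu(s) + Mn²⁺(aq); Q = [Mn²⁺]^1/[Cu⁺]^2.
From E = E° − (0.0592/n) log Q: log Q = (E° − E)·n/0.0592 = (+1.70 − (+1.613))·2/0.0592 = 2.9392.
So 2·log[Cu⁺] = 1·log(0.00986) − log Q = -2.0061 − (2.9392) = -4.9453; log[Cu⁺] = -4.9453 / 2 = -2.4726; [Cu⁺] = 10^(-2.4726) ≈ 0.0034 M.

0.0034 M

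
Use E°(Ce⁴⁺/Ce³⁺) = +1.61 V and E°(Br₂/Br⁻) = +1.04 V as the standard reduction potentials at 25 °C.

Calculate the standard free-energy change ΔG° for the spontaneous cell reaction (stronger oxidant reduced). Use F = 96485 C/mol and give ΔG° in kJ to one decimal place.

Ce⁴⁺/Ce³⁺ (E° = +1.61 V) is the cathode; Br₂/Br⁻ (E° = +1.04 V) is the anode, so E°cell = +0.57 V.
Balancing electrons gives n = 2 (lcm of 1 and 2).
ΔG° = −nFE° = −(2)(96485)(+0.57) = -109,993 J = -110.0 kJ.

-110.0 kJ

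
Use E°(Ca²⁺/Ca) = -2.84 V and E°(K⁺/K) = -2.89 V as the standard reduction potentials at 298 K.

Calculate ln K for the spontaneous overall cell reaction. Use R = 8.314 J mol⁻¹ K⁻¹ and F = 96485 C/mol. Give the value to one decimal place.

Cathode: Ca²⁺/Ca; anode: K⁺/K. E°cell = (-2.84) − (-2.89) = +0.05 V, with n = 2.
ΔG° = −nFE° = −RT ln K, so ln K = nFE°/(RT) = (2)(96485)(+0.05) / ((8.314)(298)) = 3.894.

3.9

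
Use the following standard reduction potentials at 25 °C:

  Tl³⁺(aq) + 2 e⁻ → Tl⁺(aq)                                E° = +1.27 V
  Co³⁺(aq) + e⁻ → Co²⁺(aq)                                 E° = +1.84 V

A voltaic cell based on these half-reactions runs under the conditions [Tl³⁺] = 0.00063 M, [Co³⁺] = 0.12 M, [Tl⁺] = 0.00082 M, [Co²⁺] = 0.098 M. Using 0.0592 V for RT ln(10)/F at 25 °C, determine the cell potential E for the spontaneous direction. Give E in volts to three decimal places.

Co³⁺/Co²⁺ is the cathode (higher E°), Tl³⁺/Tl⁺ the anode: E°cell = +1.84 − (+1.27) = +0.57 V, n = 2.
Overall: 2 Co³⁺(aq) + Tl⁺(aq) → 2 Co²⁺(aq) + Tl³⁺(aq)
Q = [Co²⁺]^2·[Tl³⁺] / ([Co³⁺]^2·[Tl⁺]); log Q = -0.290.
E = E° − (0.0592/n) log Q = +0.57 − (0.0592/2)(-0.290) = +0.579 V.

+0.579 V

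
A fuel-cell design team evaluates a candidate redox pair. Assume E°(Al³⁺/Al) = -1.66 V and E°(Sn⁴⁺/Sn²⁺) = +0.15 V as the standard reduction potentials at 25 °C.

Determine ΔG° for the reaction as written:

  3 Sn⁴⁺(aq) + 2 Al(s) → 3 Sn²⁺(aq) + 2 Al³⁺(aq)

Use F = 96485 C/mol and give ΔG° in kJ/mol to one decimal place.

-1047.8 kJ/mol

As written, Sn⁴⁺/Sn²⁺ is reduced (cathode) and Al³⁺/Al is oxidised (anode), so E°cell = (+0.15) − (-1.66) = +1.81 V.
Balancing electrons gives n = 6.
ΔG° = −nFE° = −(6)(96485)(+1.81) = -1,047,827 J = -1047.8 kJ/mol.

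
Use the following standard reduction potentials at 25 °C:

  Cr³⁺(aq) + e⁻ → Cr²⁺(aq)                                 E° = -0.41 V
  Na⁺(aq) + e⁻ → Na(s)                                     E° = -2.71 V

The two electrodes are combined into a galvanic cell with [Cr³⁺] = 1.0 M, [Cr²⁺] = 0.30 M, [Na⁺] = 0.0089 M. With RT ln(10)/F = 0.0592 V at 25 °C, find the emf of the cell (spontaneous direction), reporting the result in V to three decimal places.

+2.452 V

Cr³⁺/Cr²⁺ is the cathode (higher E°), Na⁺/Na the anode: E°cell = -0.41 − (-2.71) = +2.30 V, n = 1.
Overall: Cr³⁺(aq) + Na(s) → Cr²⁺(aq) + Na⁺(aq)
Q = [Cr²⁺]·[Na⁺] / ([Cr³⁺]); log Q = -2.573.
E = E° − (0.0592/n) log Q = +2.30 − (0.0592/1)(-2.573) = +2.452 V.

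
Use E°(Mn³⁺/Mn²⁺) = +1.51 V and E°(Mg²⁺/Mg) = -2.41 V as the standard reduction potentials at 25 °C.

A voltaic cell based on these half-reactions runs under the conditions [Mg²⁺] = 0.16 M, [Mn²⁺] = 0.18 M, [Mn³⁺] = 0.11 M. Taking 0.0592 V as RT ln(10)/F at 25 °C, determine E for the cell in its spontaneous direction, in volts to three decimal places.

+3.931 V

Mn³⁺/Mn²⁺ is the cathode (higher E°), Mg²⁺/Mg the anode: E°cell = +1.51 − (-2.41) = +3.92 V, n = 2.
Overall: 2 Mn³⁺(aq) + Mg(s) → 2 Mn²⁺(aq) + Mg²⁺(aq)
Q = [Mn²⁺]^2·[Mg²⁺] / ([Mn³⁺]^2); log Q = -0.368.
E = E° − (0.0592/n) log Q = +3.92 − (0.0592/2)(-0.368) = +3.931 V.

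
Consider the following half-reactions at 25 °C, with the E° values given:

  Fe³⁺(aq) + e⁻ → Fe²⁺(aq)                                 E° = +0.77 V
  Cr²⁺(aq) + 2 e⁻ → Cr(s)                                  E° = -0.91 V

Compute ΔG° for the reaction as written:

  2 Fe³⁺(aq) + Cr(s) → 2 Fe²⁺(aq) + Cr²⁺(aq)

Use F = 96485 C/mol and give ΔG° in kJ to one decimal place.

-324.2 kJ

As written, Fe³⁺/Fe²⁺ is reduced (cathode) and Cr²⁺/Cr is oxidised (anode), so E°cell = (+0.77) − (-0.91) = +1.68 V.
Balancing electrons gives n = 2.
ΔG° = −nFE° = −(2)(96485)(+1.68) = -324,190 J = -324.2 kJ.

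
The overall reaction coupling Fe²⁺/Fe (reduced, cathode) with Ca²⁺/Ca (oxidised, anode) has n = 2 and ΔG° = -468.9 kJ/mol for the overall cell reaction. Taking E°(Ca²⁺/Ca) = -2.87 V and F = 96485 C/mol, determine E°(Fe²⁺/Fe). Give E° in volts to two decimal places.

-0.44 V

E°cell = −ΔG°/(nF) = −(-468.9×10³)/((2)(96485)) = +2.430 V.
Since Fe²⁺/Fe is the cathode and Ca²⁺/Ca the anode, E°cell = E°(Fe²⁺/Fe) − E°(Ca²⁺/Ca).
So E°(Fe²⁺/Fe) = E°cell + E°(Ca²⁺/Ca) = +2.430 + (-2.87) = -0.44 V.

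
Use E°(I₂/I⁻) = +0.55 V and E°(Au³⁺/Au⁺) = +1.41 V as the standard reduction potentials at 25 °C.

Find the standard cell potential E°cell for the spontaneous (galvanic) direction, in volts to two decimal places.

+0.86 V

The Au³⁺/Au⁺ couple has the higher reduction potential, so it is the cathode; I₂/I⁻ is oxidised at the anode.
E°cell = E°(cathode) − E°(anode) = (+1.41) − (+0.55) = +0.86 V.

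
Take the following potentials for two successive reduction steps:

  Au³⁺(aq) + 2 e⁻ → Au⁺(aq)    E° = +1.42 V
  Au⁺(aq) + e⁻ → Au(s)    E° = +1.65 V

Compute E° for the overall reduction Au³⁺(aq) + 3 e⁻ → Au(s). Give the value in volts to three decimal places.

+1.497 V

Since ΔG° = −nFE° is additive over sequential reductions, n₃E°₃ = n₁E°₁ + n₂E°₂.
E°₃ = (2×+1.42 + 1×+1.65) / 3 = (+4.490) / 3 = +1.497 V.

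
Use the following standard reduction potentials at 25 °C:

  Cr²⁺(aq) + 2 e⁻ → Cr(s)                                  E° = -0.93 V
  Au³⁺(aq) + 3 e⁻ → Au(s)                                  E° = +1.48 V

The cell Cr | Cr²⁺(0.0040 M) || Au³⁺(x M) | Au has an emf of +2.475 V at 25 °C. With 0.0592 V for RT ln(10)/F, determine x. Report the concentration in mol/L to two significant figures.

Au³⁺/Au is the cathode, Cr²⁺/Cr the anode: E°cell = +2.41 V, n = 6.
Overall reaction: 2 Au³⁺(aq) + 3 Cr(s) → 2 Au(s) + 3 Cr²⁺(aq); Q = [Cr²⁺]^3/[Au³⁺]^2.
From E = E° − (0.0592/n) log Q: log Q = (E° − E)·n/0.0592 = (+2.41 − (+2.475))·6/0.0592 = -6.5878.
So 2·log[Au³⁺] = 3·log(0.004) − log Q = -7.1938 − (-6.5878) = -0.6060; log[Au³⁺] = -0.6060 / 2 = -0.3030; [Au³⁺] = 10^(-0.3030) ≈ 0.50 M.

0.50 M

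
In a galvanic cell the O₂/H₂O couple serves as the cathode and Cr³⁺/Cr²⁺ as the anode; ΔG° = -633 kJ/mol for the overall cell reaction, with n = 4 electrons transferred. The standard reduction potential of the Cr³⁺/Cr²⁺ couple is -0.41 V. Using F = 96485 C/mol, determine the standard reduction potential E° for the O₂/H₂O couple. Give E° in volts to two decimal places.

E°cell = −ΔG°/(nF) = −(-633×10³)/((4)(96485)) = +1.640 V.
Since O₂/H₂O is the cathode and Cr³⁺/Cr²⁺ the anode, E°cell = E°(O₂/H₂O) − E°(Cr³⁺/Cr²⁺).
So E°(O₂/H₂O) = E°cell + E°(Cr³⁺/Cr²⁺) = +1.640 + (-0.41) = +1.23 V.

+1.23 V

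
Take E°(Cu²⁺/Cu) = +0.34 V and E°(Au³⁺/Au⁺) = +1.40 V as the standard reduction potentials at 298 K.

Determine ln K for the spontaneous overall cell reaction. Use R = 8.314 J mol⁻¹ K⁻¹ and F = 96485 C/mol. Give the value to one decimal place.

82.6

Cathode: Au³⁺/Au⁺; anode: Cu²⁺/Cu. E°cell = (+1.40) − (+0.34) = +1.06 V, with n = 2.
ΔG° = −nFE° = −RT ln K, so ln K = nFE°/(RT) = (2)(96485)(+1.06) / ((8.314)(298)) = 82.560.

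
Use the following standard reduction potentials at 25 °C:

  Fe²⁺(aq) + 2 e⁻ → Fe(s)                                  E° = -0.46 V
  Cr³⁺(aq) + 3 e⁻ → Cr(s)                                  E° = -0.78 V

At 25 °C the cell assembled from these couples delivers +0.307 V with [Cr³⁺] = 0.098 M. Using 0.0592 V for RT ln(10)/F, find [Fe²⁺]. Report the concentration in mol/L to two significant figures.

0.077 M

Fe²⁺/Fe is the cathode, Cr³⁺/Cr the anode: E°cell = +0.32 V, n = 6.
Overall reaction: 3 Fe²⁺(aq) + 2 Cr(s) → 3 Fe(s) + 2 Cr³⁺(aq); Q = [Cr³⁺]^2/[Fe²⁺]^3.
From E = E° − (0.0592/n) log Q: log Q = (E° − E)·n/0.0592 = (+0.32 − (+0.307))·6/0.0592 = 1.3176.
So 3·log[Fe²⁺] = 2·log(0.098) − log Q = -2.0175 − (1.3176) = -3.3351; log[Fe²⁺] = -3.3351 / 3 = -1.1117; [Fe²⁺] = 10^(-1.1117) ≈ 0.077 M.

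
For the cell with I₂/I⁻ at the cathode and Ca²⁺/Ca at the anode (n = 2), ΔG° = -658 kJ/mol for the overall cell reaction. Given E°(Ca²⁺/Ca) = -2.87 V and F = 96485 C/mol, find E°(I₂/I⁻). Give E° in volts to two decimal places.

E°cell = −ΔG°/(nF) = −(-658×10³)/((2)(96485)) = +3.410 V.
Since I₂/I⁻ is the cathode and Ca²⁺/Ca the anode, E°cell = E°(I₂/I⁻) − E°(Ca²⁺/Ca).
So E°(I₂/I⁻) = E°cell + E°(Ca²⁺/Ca) = +3.410 + (-2.87) = +0.54 V.

+0.54 V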